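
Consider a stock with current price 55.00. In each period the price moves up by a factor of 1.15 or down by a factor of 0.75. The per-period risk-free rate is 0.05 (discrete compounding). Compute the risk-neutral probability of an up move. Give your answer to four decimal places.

Risk-neutral probability p = (1 + 0.05 − 0.75)/(1.15 − 0.75) = 0.3000/0.4000 = 0.7500

p = 0.7500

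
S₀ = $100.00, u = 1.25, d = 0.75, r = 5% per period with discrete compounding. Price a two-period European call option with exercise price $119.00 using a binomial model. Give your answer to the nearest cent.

$12.16

Risk-neutral probability p = (1 + 0.05 − 0.75)/(1.25 − 0.75) = 0.3000/0.5000 = 0.6000
Terminal stock prices: S_uu = 156.2, S_ud = 93.75, S_dd = 56.25
Terminal payoffs (S − K): max(37.25, 0) = 37.25, max(-25.25, 0) = 0, max(-62.75, 0) = 0
Node u (S = 125): V_u = 1/1.05·[0.6000·37.2500 + 0.4000·0.0000] = 21.2857
Node d (S = 75): V_d = 1/1.05·[0.6000·0.0000 + 0.4000·0.0000] = 0.0000
Node 0 (S = 100): V_0 = 1/1.05·[0.6000·21.2857 + 0.4000·0.0000] = 12.1633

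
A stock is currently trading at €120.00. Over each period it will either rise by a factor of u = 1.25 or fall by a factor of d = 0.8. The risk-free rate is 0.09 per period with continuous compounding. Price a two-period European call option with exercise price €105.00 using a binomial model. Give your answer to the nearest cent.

€35.12

Risk-neutral probability p = (e^0.09 − 0.8)/(1.25 − 0.8) = 0.2942/0.4500 = 0.6537
Terminal stock prices: S_uu = 187.5, S_ud = 120, S_dd = 76.8
Terminal payoffs (S − K): max(82.5, 0) = 82.5, max(15, 0) = 15, max(-28.2, 0) = 0
Node u (S = 150): V_u = e^(−0.09)·[0.6537·82.5000 + 0.3463·15.0000] = 54.0372
Node d (S = 96): V_d = e^(−0.09)·[0.6537·15.0000 + 0.3463·0.0000] = 8.9618
Node 0 (S = 120): V_0 = e^(−0.09)·[0.6537·54.0372 + 0.3463·8.9618] = 35.1210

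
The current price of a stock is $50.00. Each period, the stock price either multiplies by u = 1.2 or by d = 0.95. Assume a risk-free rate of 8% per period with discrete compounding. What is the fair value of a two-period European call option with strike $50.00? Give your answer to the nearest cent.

$8.10

Risk-neutral probability p = (1 + 0.08 − 0.95)/(1.2 − 0.95) = 0.1300/0.2500 = 0.5200
Terminal stock prices: S_uu = 72, S_ud = 57, S_dd = 45.12
Terminal payoffs (S − K): max(22, 0) = 22, max(7, 0) = 7, max(-4.875, 0) = 0
Node u (S = 60): V_u = 1/1.08·[0.5200·22.0000 + 0.4800·7.0000] = 13.7037
Node d (S = 47.5): V_d = 1/1.08·[0.5200·7.0000 + 0.4800·0.0000] = 3.3704
Node 0 (S = 50): V_0 = 1/1.08·[0.5200·13.7037 + 0.4800·3.3704] = 8.0960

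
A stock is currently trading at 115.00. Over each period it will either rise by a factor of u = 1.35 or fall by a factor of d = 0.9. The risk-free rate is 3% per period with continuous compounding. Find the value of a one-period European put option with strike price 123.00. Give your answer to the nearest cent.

13.44

Risk-neutral probability p = (e^0.03 − 0.9)/(1.35 − 0.9) = 0.1305/0.4500 = 0.2899
Terminal stock prices: S_u = 155.2, S_d = 103.5
Terminal payoffs (K − S): max(-32.25, 0) = 0, max(19.5, 0) = 19.5
Node 0 (S = 115): V_0 = e^(−0.03)·[0.2899·0.0000 + 0.7101·19.5000] = 13.4377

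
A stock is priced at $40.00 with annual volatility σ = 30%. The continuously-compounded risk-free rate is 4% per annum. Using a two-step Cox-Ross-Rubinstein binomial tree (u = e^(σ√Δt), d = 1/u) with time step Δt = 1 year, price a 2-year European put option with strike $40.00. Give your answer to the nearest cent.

$4.29

CRR parameters: u = e^(σ√Δt) = e^(0.3·√1) = 1.3499, d = 1/u = 0.7408
Per-period rate: rΔt = 0.04·1 = 0.04, so R = e^0.04 = 1.0408
Risk-neutral probability p = (e^0.04 − 0.7408)/(1.3499 − 0.7408) = 0.3000/0.6090 = 0.4926
Terminal stock prices: S_uu = 72.88, S_ud = 40, S_dd = 21.95
Terminal payoffs (K − S): max(-32.88, 0) = 0, max(0, 0) = 0, max(18.05, 0) = 18.05
Node u (S = 53.99): V_u = e^(−0.04)·[0.4926·0.0000 + 0.5074·0.0000] = 0.0000
Node d (S = 29.63): V_d = e^(−0.04)·[0.4926·0.0000 + 0.5074·18.0475] = 8.7988
Node 0 (S = 40): V_0 = e^(−0.04)·[0.4926·0.0000 + 0.5074·8.7988] = 4.2898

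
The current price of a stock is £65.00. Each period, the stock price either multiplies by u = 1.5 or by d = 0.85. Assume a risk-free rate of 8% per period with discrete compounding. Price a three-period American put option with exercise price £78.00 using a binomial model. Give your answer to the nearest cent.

£14.50

Risk-neutral probability p = (1 + 0.08 − 0.85)/(1.5 − 0.85) = 0.2300/0.6500 = 0.3538
Terminal stock prices: S_uuu = 219.4, S_uud = 124.3, S_udd = 70.44, S_ddd = 39.92
Terminal payoffs (K − S): max(-141.4, 0) = 0, max(-46.31, 0) = 0, max(7.556, 0) = 7.556, max(38.08, 0) = 38.08
Node uu (S = 146.2): continuation = 1/1.08·[0.3538·0.0000 + 0.6462·0.0000] = 0.0000; exercise value = 0.0000 ≤ continuation, so V_uu = 0.0000
Node ud (S = 82.88): continuation = 1/1.08·[0.3538·0.0000 + 0.6462·7.5563] = 4.5208; exercise value = 0.0000 ≤ continuation, so V_ud = 4.5208
Node dd (S = 46.96): continuation = 1/1.08·[0.3538·7.5563 + 0.6462·38.0819] = 25.2597; exercise value = 31.0375 > continuation, so V_dd = 31.0375 (exercise)
Node u (S = 97.5): continuation = 1/1.08·[0.3538·0.0000 + 0.6462·4.5208] = 2.7048; exercise value = 0.0000 ≤ continuation, so V_u = 2.7048
Node d (S = 55.25): continuation = 1/1.08·[0.3538·4.5208 + 0.6462·31.0375] = 20.0506; exercise value = 22.7500 > continuation, so V_d = 22.7500 (exercise)
Node 0 (S = 65): continuation = 1/1.08·[0.3538·2.7048 + 0.6462·22.7500] = 14.4973; exercise value = 13.0000 ≤ continuation, so V_0 = 14.4973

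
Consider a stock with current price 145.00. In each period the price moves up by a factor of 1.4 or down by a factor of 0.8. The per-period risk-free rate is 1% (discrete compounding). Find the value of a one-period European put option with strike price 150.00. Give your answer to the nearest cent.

21.88

Risk-neutral probability p = (1 + 0.01 − 0.8)/(1.4 − 0.8) = 0.2100/0.6000 = 0.3500
Terminal stock prices: S_u = 203, S_d = 116
Terminal payoffs (K − S): max(-53, 0) = 0, max(34, 0) = 34
Node 0 (S = 145): V_0 = 1/1.01·[0.3500·0.0000 + 0.6500·34.0000] = 21.8812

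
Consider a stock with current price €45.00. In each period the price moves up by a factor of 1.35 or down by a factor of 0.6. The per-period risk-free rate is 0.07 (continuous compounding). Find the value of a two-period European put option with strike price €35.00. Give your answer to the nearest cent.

€2.24

Risk-neutral probability p = (e^0.07 − 0.6)/(1.35 − 0.6) = 0.4725/0.7500 = 0.6300
Terminal stock prices: S_uu = 82.01, S_ud = 36.45, S_dd = 16.2
Terminal payoffs (K − S): max(-47.01, 0) = 0, max(-1.45, 0) = 0, max(18.8, 0) = 18.8
Node u (S = 60.75): V_u = e^(−0.07)·[0.6300·0.0000 + 0.3700·0.0000] = 0.0000
Node d (S = 27): V_d = e^(−0.07)·[0.6300·0.0000 + 0.3700·18.8000] = 6.4855
Node 0 (S = 45): V_0 = e^(−0.07)·[0.6300·0.0000 + 0.3700·6.4855] = 2.2374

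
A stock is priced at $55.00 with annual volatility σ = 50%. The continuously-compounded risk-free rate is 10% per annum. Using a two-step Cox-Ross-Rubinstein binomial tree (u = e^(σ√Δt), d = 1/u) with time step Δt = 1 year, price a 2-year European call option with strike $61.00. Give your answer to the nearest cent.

$16.59

CRR parameters: u = e^(σ√Δt) = e^(0.5·√1) = 1.6487, d = 1/u = 0.6065
Per-period rate: rΔt = 0.1·1 = 0.1, so R = e^0.1 = 1.1052
Risk-neutral probability p = (e^0.1 − 0.6065)/(1.6487 − 0.6065) = 0.4986/1.0422 = 0.4785
Terminal stock prices: S_uu = 149.5, S_ud = 55, S_dd = 20.23
Terminal payoffs (S − K): max(88.51, 0) = 88.51, max(-6, 0) = 0, max(-40.77, 0) = 0
Node u (S = 90.68): V_u = e^(−0.1)·[0.4785·88.5055 + 0.5215·0.0000] = 38.3161
Node d (S = 33.36): V_d = e^(−0.1)·[0.4785·0.0000 + 0.5215·0.0000] = 0.0000
Node 0 (S = 55): V_0 = e^(−0.1)·[0.4785·38.3161 + 0.5215·0.0000] = 16.5879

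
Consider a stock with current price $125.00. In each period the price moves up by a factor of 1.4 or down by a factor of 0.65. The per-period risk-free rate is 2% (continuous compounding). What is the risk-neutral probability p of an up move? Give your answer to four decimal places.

p = 0.4936

Risk-neutral probability p = (e^0.02 − 0.65)/(1.4 − 0.65) = 0.3702/0.7500 = 0.4936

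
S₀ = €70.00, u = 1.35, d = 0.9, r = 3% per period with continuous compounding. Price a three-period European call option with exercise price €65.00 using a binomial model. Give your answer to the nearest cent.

€15.17

Risk-neutral probability p = (e^0.03 − 0.9)/(1.35 − 0.9) = 0.1305/0.4500 = 0.2899
Terminal stock prices: S_uuu = 172.2, S_uud = 114.8, S_udd = 76.55, S_ddd = 51.03
Terminal payoffs (S − K): max(107.2, 0) = 107.2, max(49.82, 0) = 49.82, max(11.55, 0) = 11.55, max(-13.97, 0) = 0
Node uu (S = 127.6): V_uu = e^(−0.03)·[0.2899·107.2263 + 0.7101·49.8175] = 64.4960
Node ud (S = 85.05): V_ud = e^(−0.03)·[0.2899·49.8175 + 0.7101·11.5450] = 21.9710
Node dd (S = 56.7): V_dd = e^(−0.03)·[0.2899·11.5450 + 0.7101·0.0000] = 3.2480
Node u (S = 94.5): V_u = e^(−0.03)·[0.2899·64.4960 + 0.7101·21.9710] = 33.2853
Node d (S = 63): V_d = e^(−0.03)·[0.2899·21.9710 + 0.7101·3.2480] = 8.4194
Node 0 (S = 70): V_0 = e^(−0.03)·[0.2899·33.2853 + 0.7101·8.4194] = 15.1661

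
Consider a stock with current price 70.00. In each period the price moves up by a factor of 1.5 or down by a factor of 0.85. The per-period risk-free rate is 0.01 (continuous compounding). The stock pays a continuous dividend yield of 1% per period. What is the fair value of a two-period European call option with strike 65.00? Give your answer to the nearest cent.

Per-period risk-free factor R = e^0.01 = 1.0101; dividend-adjusted growth = e^(0.01−0.01) = 1.0000.
Risk-neutral probability p = (1.0000 − 0.85)/(1.5 − 0.85) = 0.1500/0.6500 = 0.2308
Terminal stock prices: S_uu = 157.5, S_ud = 89.25, S_dd = 50.57
Terminal payoffs (S − K): max(92.5, 0) = 92.5, max(24.25, 0) = 24.25, max(-14.43, 0) = 0
Node u (S = 105): V_u = e^(−0.01)·[0.2308·92.5000 + 0.7692·24.2500] = 39.6020
Node d (S = 59.5): V_d = e^(−0.01)·[0.2308·24.2500 + 0.7692·0.0000] = 5.5405
Node 0 (S = 70): V_0 = e^(−0.01)·[0.2308·39.6020 + 0.7692·5.5405] = 13.2675

13.27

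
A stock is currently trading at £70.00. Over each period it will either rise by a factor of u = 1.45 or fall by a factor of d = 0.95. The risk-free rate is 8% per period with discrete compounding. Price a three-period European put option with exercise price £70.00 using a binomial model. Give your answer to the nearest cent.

Risk-neutral probability p = (1 + 0.08 − 0.95)/(1.45 − 0.95) = 0.1300/0.5000 = 0.2600
Terminal stock prices: S_uuu = 213.4, S_uud = 139.8, S_udd = 91.6, S_ddd = 60.02
Terminal payoffs (K − S): max(-143.4, 0) = 0, max(-69.82, 0) = 0, max(-21.6, 0) = 0, max(9.984, 0) = 9.984
Node uu (S = 147.2): V_uu = 1/1.08·[0.2600·0.0000 + 0.7400·0.0000] = 0.0000
Node ud (S = 96.42): V_ud = 1/1.08·[0.2600·0.0000 + 0.7400·0.0000] = 0.0000
Node dd (S = 63.17): V_dd = 1/1.08·[0.2600·0.0000 + 0.7400·9.9838] = 6.8407
Node u (S = 101.5): V_u = 1/1.08·[0.2600·0.0000 + 0.7400·0.0000] = 0.0000
Node d (S = 66.5): V_d = 1/1.08·[0.2600·0.0000 + 0.7400·6.8407] = 4.6872
Node 0 (S = 70): V_0 = 1/1.08·[0.2600·0.0000 + 0.7400·4.6872] = 3.2116

£3.21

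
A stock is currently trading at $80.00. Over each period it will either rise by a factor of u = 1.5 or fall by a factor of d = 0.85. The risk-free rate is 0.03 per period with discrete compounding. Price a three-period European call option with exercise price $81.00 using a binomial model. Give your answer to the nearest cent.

Risk-neutral probability p = (1 + 0.03 − 0.85)/(1.5 − 0.85) = 0.1800/0.6500 = 0.2769
Terminal stock prices: S_uuu = 270, S_uud = 153, S_udd = 86.7, S_ddd = 49.13
Terminal payoffs (S − K): max(189, 0) = 189, max(72, 0) = 72, max(5.7, 0) = 5.7, max(-31.87, 0) = 0
Node uu (S = 180): V_uu = 1/1.03·[0.2769·189.0000 + 0.7231·72.0000] = 101.3592
Node ud (S = 102): V_ud = 1/1.03·[0.2769·72.0000 + 0.7231·5.7000] = 23.3592
Node dd (S = 57.8): V_dd = 1/1.03·[0.2769·5.7000 + 0.7231·0.0000] = 1.5325
Node u (S = 120): V_u = 1/1.03·[0.2769·101.3592 + 0.7231·23.3592] = 43.6497
Node d (S = 68): V_d = 1/1.03·[0.2769·23.3592 + 0.7231·1.5325] = 7.3561
Node 0 (S = 80): V_0 = 1/1.03·[0.2769·43.6497 + 0.7231·7.3561] = 16.8997

$16.90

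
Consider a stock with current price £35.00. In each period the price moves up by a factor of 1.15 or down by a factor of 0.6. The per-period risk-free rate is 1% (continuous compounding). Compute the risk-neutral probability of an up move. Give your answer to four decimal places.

p = 0.7455

Risk-neutral probability p = (e^0.01 − 0.6)/(1.15 − 0.6) = 0.4101/0.5500 = 0.7455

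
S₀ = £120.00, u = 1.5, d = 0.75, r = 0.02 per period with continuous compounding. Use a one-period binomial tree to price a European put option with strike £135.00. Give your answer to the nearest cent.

Risk-neutral probability p = (e^0.02 − 0.75)/(1.5 − 0.75) = 0.2702/0.7500 = 0.3603
Terminal stock prices: S_u = 180, S_d = 90
Terminal payoffs (K − S): max(-45, 0) = 0, max(45, 0) = 45
Node 0 (S = 120): V_0 = e^(−0.02)·[0.3603·0.0000 + 0.6397·45.0000] = 28.2179

£28.22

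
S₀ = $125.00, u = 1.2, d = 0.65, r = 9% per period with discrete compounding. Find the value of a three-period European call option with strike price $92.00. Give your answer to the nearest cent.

$56.44

Risk-neutral probability p = (1 + 0.09 − 0.65)/(1.2 − 0.65) = 0.4400/0.5500 = 0.8000
Terminal stock prices: S_uuu = 216, S_uud = 117, S_udd = 63.38, S_ddd = 34.33
Terminal payoffs (S − K): max(124, 0) = 124, max(25, 0) = 25, max(-28.62, 0) = 0, max(-57.67, 0) = 0
Node uu (S = 180): V_uu = 1/1.09·[0.8000·124.0000 + 0.2000·25.0000] = 95.5963
Node ud (S = 97.5): V_ud = 1/1.09·[0.8000·25.0000 + 0.2000·0.0000] = 18.3486
Node dd (S = 52.81): V_dd = 1/1.09·[0.8000·0.0000 + 0.2000·0.0000] = 0.0000
Node u (S = 150): V_u = 1/1.09·[0.8000·95.5963 + 0.2000·18.3486] = 73.5292
Node d (S = 81.25): V_d = 1/1.09·[0.8000·18.3486 + 0.2000·0.0000] = 13.4669
Node 0 (S = 125): V_0 = 1/1.09·[0.8000·73.5292 + 0.2000·13.4669] = 56.4373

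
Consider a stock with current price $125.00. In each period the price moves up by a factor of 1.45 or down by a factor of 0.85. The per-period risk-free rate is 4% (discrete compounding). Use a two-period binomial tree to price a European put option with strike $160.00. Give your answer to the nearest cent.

Risk-neutral probability p = (1 + 0.04 − 0.85)/(1.45 − 0.85) = 0.1900/0.6000 = 0.3167
Terminal stock prices: S_uu = 262.8, S_ud = 154.1, S_dd = 90.31
Terminal payoffs (K − S): max(-102.8, 0) = 0, max(5.938, 0) = 5.938, max(69.69, 0) = 69.69
Node u (S = 181.2): V_u = 1/1.04·[0.3167·0.0000 + 0.6833·5.9375] = 3.9012
Node d (S = 106.2): V_d = 1/1.04·[0.3167·5.9375 + 0.6833·69.6875] = 47.5962
Node 0 (S = 125): V_0 = 1/1.04·[0.3167·3.9012 + 0.6833·47.5962] = 32.4610

$32.46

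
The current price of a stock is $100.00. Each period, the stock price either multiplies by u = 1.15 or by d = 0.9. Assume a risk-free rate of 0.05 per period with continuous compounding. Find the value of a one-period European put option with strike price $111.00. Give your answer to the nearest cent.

Risk-neutral probability p = (e^0.05 − 0.9)/(1.15 − 0.9) = 0.1513/0.2500 = 0.6051
Terminal stock prices: S_u = 115, S_d = 90
Terminal payoffs (K − S): max(-4, 0) = 0, max(21, 0) = 21
Node 0 (S = 100): V_0 = e^(−0.05)·[0.6051·0.0000 + 0.3949·21.0000] = 7.8888

$7.89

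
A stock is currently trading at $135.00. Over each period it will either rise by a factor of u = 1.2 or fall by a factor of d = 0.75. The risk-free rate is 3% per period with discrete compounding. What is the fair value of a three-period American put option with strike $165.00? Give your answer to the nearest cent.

$35.59

Risk-neutral probability p = (1 + 0.03 − 0.75)/(1.2 − 0.75) = 0.2800/0.4500 = 0.6222
Terminal stock prices: S_uuu = 233.3, S_uud = 145.8, S_udd = 91.12, S_ddd = 56.95
Terminal payoffs (K − S): max(-68.28, 0) = 0, max(19.2, 0) = 19.2, max(73.88, 0) = 73.88, max(108, 0) = 108
Node uu (S = 194.4): continuation = 1/1.03·[0.6222·0.0000 + 0.3778·19.2000] = 7.0421; exercise value = 0.0000 ≤ continuation, so V_uu = 7.0421
Node ud (S = 121.5): continuation = 1/1.03·[0.6222·19.2000 + 0.3778·73.8750] = 38.6942; exercise value = 43.5000 > continuation, so V_ud = 43.5000 (exercise)
Node dd (S = 75.94): continuation = 1/1.03·[0.6222·73.8750 + 0.3778·108.0469] = 84.2567; exercise value = 89.0625 > continuation, so V_dd = 89.0625 (exercise)
Node u (S = 162): continuation = 1/1.03·[0.6222·7.0421 + 0.3778·43.5000] = 20.2088; exercise value = 3.0000 ≤ continuation, so V_u = 20.2088
Node d (S = 101.2): continuation = 1/1.03·[0.6222·43.5000 + 0.3778·89.0625] = 58.9442; exercise value = 63.7500 > continuation, so V_d = 63.7500 (exercise)
Node 0 (S = 135): continuation = 1/1.03·[0.6222·20.2088 + 0.3778·63.7500] = 35.5900; exercise value = 30.0000 ≤ continuation, so V_0 = 35.5900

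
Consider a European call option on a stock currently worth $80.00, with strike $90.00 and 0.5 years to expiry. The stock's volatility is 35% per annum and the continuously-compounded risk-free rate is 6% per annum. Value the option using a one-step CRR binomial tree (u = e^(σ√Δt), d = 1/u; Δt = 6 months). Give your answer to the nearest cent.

$6.04

CRR parameters: u = e^(σ√Δt) = e^(0.35·√0.5) = 1.2808, d = 1/u = 0.7808
Per-period rate: rΔt = 0.06·0.5 = 0.03, so R = e^0.03 = 1.0305
Risk-neutral probability p = (e^0.03 − 0.7808)/(1.2808 − 0.7808) = 0.2497/0.5000 = 0.4993
Terminal stock prices: S_u = 102.5, S_d = 62.46
Terminal payoffs (S − K): max(12.46, 0) = 12.46, max(-27.54, 0) = 0
Node 0 (S = 80): V_0 = e^(−0.03)·[0.4993·12.4643 + 0.5007·0.0000] = 6.0400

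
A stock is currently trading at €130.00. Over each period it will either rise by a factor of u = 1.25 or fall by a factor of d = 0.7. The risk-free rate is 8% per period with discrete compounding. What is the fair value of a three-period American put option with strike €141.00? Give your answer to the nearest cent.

€19.30

Risk-neutral probability p = (1 + 0.08 − 0.7)/(1.25 − 0.7) = 0.3800/0.5500 = 0.6909
Terminal stock prices: S_uuu = 253.9, S_uud = 142.2, S_udd = 79.62, S_ddd = 44.59
Terminal payoffs (K − S): max(-112.9, 0) = 0, max(-1.188, 0) = 0, max(61.38, 0) = 61.38, max(96.41, 0) = 96.41
Node uu (S = 203.1): continuation = 1/1.08·[0.6909·0.0000 + 0.3091·0.0000] = 0.0000; exercise value = 0.0000 ≤ continuation, so V_uu = 0.0000
Node ud (S = 113.7): continuation = 1/1.08·[0.6909·0.0000 + 0.3091·61.3750] = 17.5652; exercise value = 27.2500 > continuation, so V_ud = 27.2500 (exercise)
Node dd (S = 63.7): continuation = 1/1.08·[0.6909·61.3750 + 0.3091·96.4100] = 66.8556; exercise value = 77.3000 > continuation, so V_dd = 77.3000 (exercise)
Node u (S = 162.5): continuation = 1/1.08·[0.6909·0.0000 + 0.3091·27.2500] = 7.7988; exercise value = 0.0000 ≤ continuation, so V_u = 7.7988
Node d (S = 91): continuation = 1/1.08·[0.6909·27.2500 + 0.3091·77.3000] = 39.5556; exercise value = 50.0000 > continuation, so V_d = 50.0000 (exercise)
Node 0 (S = 130): continuation = 1/1.08·[0.6909·7.7988 + 0.3091·50.0000] = 19.2989; exercise value = 11.0000 ≤ continuation, so V_0 = 19.2989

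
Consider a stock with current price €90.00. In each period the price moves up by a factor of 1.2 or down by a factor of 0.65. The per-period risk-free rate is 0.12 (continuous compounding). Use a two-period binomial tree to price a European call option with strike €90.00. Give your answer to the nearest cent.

Risk-neutral probability p = (e^0.12 − 0.65)/(1.2 − 0.65) = 0.4775/0.5500 = 0.8682
Terminal stock prices: S_uu = 129.6, S_ud = 70.2, S_dd = 38.03
Terminal payoffs (S − K): max(39.6, 0) = 39.6, max(-19.8, 0) = 0, max(-51.97, 0) = 0
Node u (S = 108): V_u = e^(−0.12)·[0.8682·39.6000 + 0.1318·0.0000] = 30.4921
Node d (S = 58.5): V_d = e^(−0.12)·[0.8682·0.0000 + 0.1318·0.0000] = 0.0000
Node 0 (S = 90): V_0 = e^(−0.12)·[0.8682·30.4921 + 0.1318·0.0000] = 23.4790

€23.48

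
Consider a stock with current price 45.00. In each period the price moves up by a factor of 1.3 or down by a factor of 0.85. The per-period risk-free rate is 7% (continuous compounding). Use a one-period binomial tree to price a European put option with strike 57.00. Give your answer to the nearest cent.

8.84

Risk-neutral probability p = (e^0.07 − 0.85)/(1.3 − 0.85) = 0.2225/0.4500 = 0.4945
Terminal stock prices: S_u = 58.5, S_d = 38.25
Terminal payoffs (K − S): max(-1.5, 0) = 0, max(18.75, 0) = 18.75
Node 0 (S = 45): V_0 = e^(−0.07)·[0.4945·0.0000 + 0.5055·18.7500] = 8.8380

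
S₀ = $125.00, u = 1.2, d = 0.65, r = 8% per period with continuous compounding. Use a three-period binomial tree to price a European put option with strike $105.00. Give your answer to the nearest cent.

Risk-neutral probability p = (e^0.08 − 0.65)/(1.2 − 0.65) = 0.4333/0.5500 = 0.7878
Terminal stock prices: S_uuu = 216, S_uud = 117, S_udd = 63.38, S_ddd = 34.33
Terminal payoffs (K − S): max(-111, 0) = 0, max(-12, 0) = 0, max(41.62, 0) = 41.62, max(70.67, 0) = 70.67
Node uu (S = 180): V_uu = e^(−0.08)·[0.7878·0.0000 + 0.2122·0.0000] = 0.0000
Node ud (S = 97.5): V_ud = e^(−0.08)·[0.7878·0.0000 + 0.2122·41.6250] = 8.1539
Node dd (S = 52.81): V_dd = e^(−0.08)·[0.7878·41.6250 + 0.2122·70.6719] = 44.1147
Node u (S = 150): V_u = e^(−0.08)·[0.7878·0.0000 + 0.2122·8.1539] = 1.5973
Node d (S = 81.25): V_d = e^(−0.08)·[0.7878·8.1539 + 0.2122·44.1147] = 14.5714
Node 0 (S = 125): V_0 = e^(−0.08)·[0.7878·1.5973 + 0.2122·14.5714] = 4.0160

$4.02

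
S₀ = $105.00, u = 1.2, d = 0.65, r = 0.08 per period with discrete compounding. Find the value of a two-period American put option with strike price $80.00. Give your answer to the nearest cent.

$2.37

Risk-neutral probability p = (1 + 0.08 − 0.65)/(1.2 − 0.65) = 0.4300/0.5500 = 0.7818
Terminal stock prices: S_uu = 151.2, S_ud = 81.9, S_dd = 44.36
Terminal payoffs (K − S): max(-71.2, 0) = 0, max(-1.9, 0) = 0, max(35.64, 0) = 35.64
Node u (S = 126): continuation = 1/1.08·[0.7818·0.0000 + 0.2182·0.0000] = 0.0000; exercise value = 0.0000 ≤ continuation, so V_u = 0.0000
Node d (S = 68.25): continuation = 1/1.08·[0.7818·0.0000 + 0.2182·35.6375] = 7.1995; exercise value = 11.7500 > continuation, so V_d = 11.7500 (exercise)
Node 0 (S = 105): continuation = 1/1.08·[0.7818·0.0000 + 0.2182·11.7500] = 2.3737; exercise value = 0.0000 ≤ continuation, so V_0 = 2.3737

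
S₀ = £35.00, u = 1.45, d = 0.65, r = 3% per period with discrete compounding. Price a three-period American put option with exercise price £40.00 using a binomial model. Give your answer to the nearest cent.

£11.02

Risk-neutral probability p = (1 + 0.03 − 0.65)/(1.45 − 0.65) = 0.3800/0.8000 = 0.4750
Terminal stock prices: S_uuu = 106.7, S_uud = 47.83, S_udd = 21.44, S_ddd = 9.612
Terminal payoffs (K − S): max(-66.7, 0) = 0, max(-7.832, 0) = 0, max(18.56, 0) = 18.56, max(30.39, 0) = 30.39
Node uu (S = 73.59): continuation = 1/1.03·[0.4750·0.0000 + 0.5250·0.0000] = 0.0000; exercise value = 0.0000 ≤ continuation, so V_uu = 0.0000
Node ud (S = 32.99): continuation = 1/1.03·[0.4750·0.0000 + 0.5250·18.5581] = 9.4592; exercise value = 7.0125 ≤ continuation, so V_ud = 9.4592
Node dd (S = 14.79): continuation = 1/1.03·[0.4750·18.5581 + 0.5250·30.3881] = 24.0475; exercise value = 25.2125 > continuation, so V_dd = 25.2125 (exercise)
Node u (S = 50.75): continuation = 1/1.03·[0.4750·0.0000 + 0.5250·9.4592] = 4.8215; exercise value = 0.0000 ≤ continuation, so V_u = 4.8215
Node d (S = 22.75): continuation = 1/1.03·[0.4750·9.4592 + 0.5250·25.2125] = 17.2133; exercise value = 17.2500 > continuation, so V_d = 17.2500 (exercise)
Node 0 (S = 35): continuation = 1/1.03·[0.4750·4.8215 + 0.5250·17.2500] = 11.0160; exercise value = 5.0000 ≤ continuation, so V_0 = 11.0160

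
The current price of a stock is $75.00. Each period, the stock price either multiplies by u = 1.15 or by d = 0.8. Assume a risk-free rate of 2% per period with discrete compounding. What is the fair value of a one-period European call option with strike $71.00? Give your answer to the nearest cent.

$9.40

Risk-neutral probability p = (1 + 0.02 − 0.8)/(1.15 − 0.8) = 0.2200/0.3500 = 0.6286
Terminal stock prices: S_u = 86.25, S_d = 60
Terminal payoffs (S − K): max(15.25, 0) = 15.25, max(-11, 0) = 0
Node 0 (S = 75): V_0 = 1/1.02·[0.6286·15.2500 + 0.3714·0.0000] = 9.3978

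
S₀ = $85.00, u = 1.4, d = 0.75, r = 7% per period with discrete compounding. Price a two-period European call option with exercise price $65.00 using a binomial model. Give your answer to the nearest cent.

Risk-neutral probability p = (1 + 0.07 − 0.75)/(1.4 − 0.75) = 0.3200/0.6500 = 0.4923
Terminal stock prices: S_uu = 166.6, S_ud = 89.25, S_dd = 47.81
Terminal payoffs (S − K): max(101.6, 0) = 101.6, max(24.25, 0) = 24.25, max(-17.19, 0) = 0
Node u (S = 119): V_u = 1/1.07·[0.4923·101.6000 + 0.5077·24.2500] = 58.2523
Node d (S = 63.75): V_d = 1/1.07·[0.4923·24.2500 + 0.5077·0.0000] = 11.1574
Node 0 (S = 85): V_0 = 1/1.07·[0.4923·58.2523 + 0.5077·11.1574] = 32.0959

$32.10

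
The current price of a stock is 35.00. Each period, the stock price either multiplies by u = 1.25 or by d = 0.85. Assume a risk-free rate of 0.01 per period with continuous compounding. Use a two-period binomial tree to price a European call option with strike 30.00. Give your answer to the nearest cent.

7.26

Risk-neutral probability p = (e^0.01 − 0.85)/(1.25 − 0.85) = 0.1601/0.4000 = 0.4001
Terminal stock prices: S_uu = 54.69, S_ud = 37.19, S_dd = 25.29
Terminal payoffs (S − K): max(24.69, 0) = 24.69, max(7.188, 0) = 7.188, max(-4.713, 0) = 0
Node u (S = 43.75): V_u = e^(−0.01)·[0.4001·24.6875 + 0.5999·7.1875] = 14.0485
Node d (S = 29.75): V_d = e^(−0.01)·[0.4001·7.1875 + 0.5999·0.0000] = 2.8473
Node 0 (S = 35): V_0 = e^(−0.01)·[0.4001·14.0485 + 0.5999·2.8473] = 7.2563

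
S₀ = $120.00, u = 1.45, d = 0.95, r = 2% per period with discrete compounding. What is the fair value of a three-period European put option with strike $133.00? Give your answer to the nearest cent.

$18.05

Risk-neutral probability p = (1 + 0.02 − 0.95)/(1.45 − 0.95) = 0.0700/0.5000 = 0.1400
Terminal stock prices: S_uuu = 365.8, S_uud = 239.7, S_udd = 157, S_ddd = 102.9
Terminal payoffs (K − S): max(-232.8, 0) = 0, max(-106.7, 0) = 0, max(-24.03, 0) = 0, max(30.12, 0) = 30.12
Node uu (S = 252.3): V_uu = 1/1.02·[0.1400·0.0000 + 0.8600·0.0000] = 0.0000
Node ud (S = 165.3): V_ud = 1/1.02·[0.1400·0.0000 + 0.8600·0.0000] = 0.0000
Node dd (S = 108.3): V_dd = 1/1.02·[0.1400·0.0000 + 0.8600·30.1150] = 25.3911
Node u (S = 174): V_u = 1/1.02·[0.1400·0.0000 + 0.8600·0.0000] = 0.0000
Node d (S = 114): V_d = 1/1.02·[0.1400·0.0000 + 0.8600·25.3911] = 21.4082
Node 0 (S = 120): V_0 = 1/1.02·[0.1400·0.0000 + 0.8600·21.4082] = 18.0500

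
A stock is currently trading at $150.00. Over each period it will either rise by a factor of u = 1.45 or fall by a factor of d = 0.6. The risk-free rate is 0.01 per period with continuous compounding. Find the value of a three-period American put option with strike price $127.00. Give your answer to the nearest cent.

Risk-neutral probability p = (e^0.01 − 0.6)/(1.45 − 0.6) = 0.4101/0.8500 = 0.4824
Terminal stock prices: S_uuu = 457.3, S_uud = 189.2, S_udd = 78.3, S_ddd = 32.4
Terminal payoffs (K − S): max(-330.3, 0) = 0, max(-62.22, 0) = 0, max(48.7, 0) = 48.7, max(94.6, 0) = 94.6
Node uu (S = 315.4): continuation = e^(−0.01)·[0.4824·0.0000 + 0.5176·0.0000] = 0.0000; exercise value = 0.0000 ≤ continuation, so V_uu = 0.0000
Node ud (S = 130.5): continuation = e^(−0.01)·[0.4824·0.0000 + 0.5176·48.7000] = 24.9557; exercise value = 0.0000 ≤ continuation, so V_ud = 24.9557
Node dd (S = 54): continuation = e^(−0.01)·[0.4824·48.7000 + 0.5176·94.6000] = 71.7363; exercise value = 73.0000 > continuation, so V_dd = 73.0000 (exercise)
Node u (S = 217.5): continuation = e^(−0.01)·[0.4824·0.0000 + 0.5176·24.9557] = 12.7883; exercise value = 0.0000 ≤ continuation, so V_u = 12.7883
Node d (S = 90): continuation = e^(−0.01)·[0.4824·24.9557 + 0.5176·73.0000] = 49.3271; exercise value = 37.0000 ≤ continuation, so V_d = 49.3271
Node 0 (S = 150): continuation = e^(−0.01)·[0.4824·12.7883 + 0.5176·49.3271] = 31.3849; exercise value = 0.0000 ≤ continuation, so V_0 = 31.3849

$31.38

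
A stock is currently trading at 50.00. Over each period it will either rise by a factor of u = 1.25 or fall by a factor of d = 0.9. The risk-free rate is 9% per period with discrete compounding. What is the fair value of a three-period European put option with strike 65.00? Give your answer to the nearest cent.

Risk-neutral probability p = (1 + 0.09 − 0.9)/(1.25 − 0.9) = 0.1900/0.3500 = 0.5429
Terminal stock prices: S_uuu = 97.66, S_uud = 70.31, S_udd = 50.62, S_ddd = 36.45
Terminal payoffs (K − S): max(-32.66, 0) = 0, max(-5.312, 0) = 0, max(14.38, 0) = 14.38, max(28.55, 0) = 28.55
Node uu (S = 78.12): V_uu = 1/1.09·[0.5429·0.0000 + 0.4571·0.0000] = 0.0000
Node ud (S = 56.25): V_ud = 1/1.09·[0.5429·0.0000 + 0.4571·14.3750] = 6.0288
Node dd (S = 40.5): V_dd = 1/1.09·[0.5429·14.3750 + 0.4571·28.5500] = 19.1330
Node u (S = 62.5): V_u = 1/1.09·[0.5429·0.0000 + 0.4571·6.0288] = 2.5285
Node d (S = 45): V_d = 1/1.09·[0.5429·6.0288 + 0.4571·19.1330] = 11.0269
Node 0 (S = 50): V_0 = 1/1.09·[0.5429·2.5285 + 0.4571·11.0269] = 5.8839

5.88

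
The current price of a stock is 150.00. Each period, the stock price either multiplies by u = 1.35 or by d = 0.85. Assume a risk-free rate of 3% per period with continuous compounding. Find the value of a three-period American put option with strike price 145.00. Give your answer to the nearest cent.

14.09

Risk-neutral probability p = (e^0.03 − 0.85)/(1.35 − 0.85) = 0.1805/0.5000 = 0.3609
Terminal stock prices: S_uuu = 369.1, S_uud = 232.4, S_udd = 146.3, S_ddd = 92.12
Terminal payoffs (K − S): max(-224.1, 0) = 0, max(-87.37, 0) = 0, max(-1.306, 0) = 0, max(52.88, 0) = 52.88
Node uu (S = 273.4): continuation = e^(−0.03)·[0.3609·0.0000 + 0.6391·0.0000] = 0.0000; exercise value = 0.0000 ≤ continuation, so V_uu = 0.0000
Node ud (S = 172.1): continuation = e^(−0.03)·[0.3609·0.0000 + 0.6391·0.0000] = 0.0000; exercise value = 0.0000 ≤ continuation, so V_ud = 0.0000
Node dd (S = 108.4): continuation = e^(−0.03)·[0.3609·0.0000 + 0.6391·52.8813] = 32.7971; exercise value = 36.6250 > continuation, so V_dd = 36.6250 (exercise)
Node u (S = 202.5): continuation = e^(−0.03)·[0.3609·0.0000 + 0.6391·0.0000] = 0.0000; exercise value = 0.0000 ≤ continuation, so V_u = 0.0000
Node d (S = 127.5): continuation = e^(−0.03)·[0.3609·0.0000 + 0.6391·36.6250] = 22.7149; exercise value = 17.5000 ≤ continuation, so V_d = 22.7149
Node 0 (S = 150): continuation = e^(−0.03)·[0.3609·0.0000 + 0.6391·22.7149] = 14.0879; exercise value = 0.0000 ≤ continuation, so V_0 = 14.0879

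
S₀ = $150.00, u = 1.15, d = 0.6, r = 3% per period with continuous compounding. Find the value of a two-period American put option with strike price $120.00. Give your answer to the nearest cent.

$8.97

Risk-neutral probability p = (e^0.03 − 0.6)/(1.15 − 0.6) = 0.4305/0.5500 = 0.7826
Terminal stock prices: S_uu = 198.4, S_ud = 103.5, S_dd = 54
Terminal payoffs (K − S): max(-78.37, 0) = 0, max(16.5, 0) = 16.5, max(66, 0) = 66
Node u (S = 172.5): continuation = e^(−0.03)·[0.7826·0.0000 + 0.2174·16.5000] = 3.4804; exercise value = 0.0000 ≤ continuation, so V_u = 3.4804
Node d (S = 90): continuation = e^(−0.03)·[0.7826·16.5000 + 0.2174·66.0000] = 26.4535; exercise value = 30.0000 > continuation, so V_d = 30.0000 (exercise)
Node 0 (S = 150): continuation = e^(−0.03)·[0.7826·3.4804 + 0.2174·30.0000] = 8.9713; exercise value = 0.0000 ≤ continuation, so V_0 = 8.9713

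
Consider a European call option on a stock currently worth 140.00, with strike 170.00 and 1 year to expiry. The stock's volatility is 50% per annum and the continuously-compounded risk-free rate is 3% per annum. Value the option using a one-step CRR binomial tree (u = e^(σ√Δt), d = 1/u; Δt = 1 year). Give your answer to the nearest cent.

24.01

CRR parameters: u = e^(σ√Δt) = e^(0.5·√1) = 1.6487, d = 1/u = 0.6065
Per-period rate: rΔt = 0.03·1 = 0.03, so R = e^0.03 = 1.0305
Risk-neutral probability p = (e^0.03 − 0.6065)/(1.6487 − 0.6065) = 0.4239/1.0422 = 0.4068
Terminal stock prices: S_u = 230.8, S_d = 84.91
Terminal payoffs (S − K): max(60.82, 0) = 60.82, max(-85.09, 0) = 0
Node 0 (S = 140): V_0 = e^(−0.03)·[0.4068·60.8210 + 0.5932·0.0000] = 24.0085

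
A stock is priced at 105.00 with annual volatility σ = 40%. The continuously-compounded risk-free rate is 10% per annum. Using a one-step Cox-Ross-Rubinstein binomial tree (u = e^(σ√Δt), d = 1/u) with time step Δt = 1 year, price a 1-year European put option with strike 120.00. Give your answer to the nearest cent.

21.13

CRR parameters: u = e^(σ√Δt) = e^(0.4·√1) = 1.4918, d = 1/u = 0.6703
Per-period rate: rΔt = 0.1·1 = 0.1, so R = e^0.1 = 1.1052
Risk-neutral probability p = (e^0.1 − 0.6703)/(1.4918 − 0.6703) = 0.4349/0.8215 = 0.5293
Terminal stock prices: S_u = 156.6, S_d = 70.38
Terminal payoffs (K − S): max(-36.64, 0) = 0, max(49.62, 0) = 49.62
Node 0 (S = 105): V_0 = e^(−0.1)·[0.5293·0.0000 + 0.4707·49.6164] = 21.1304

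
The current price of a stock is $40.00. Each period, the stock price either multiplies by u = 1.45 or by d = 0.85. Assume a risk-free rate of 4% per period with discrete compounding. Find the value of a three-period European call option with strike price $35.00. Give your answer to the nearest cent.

Risk-neutral probability p = (1 + 0.04 − 0.85)/(1.45 − 0.85) = 0.1900/0.6000 = 0.3167
Terminal stock prices: S_uuu = 121.9, S_uud = 71.48, S_udd = 41.9, S_ddd = 24.56
Terminal payoffs (S − K): max(86.94, 0) = 86.94, max(36.48, 0) = 36.48, max(6.905, 0) = 6.905, max(-10.44, 0) = 0
Node uu (S = 84.1): V_uu = 1/1.04·[0.3167·86.9450 + 0.6833·36.4850] = 50.4462
Node ud (S = 49.3): V_ud = 1/1.04·[0.3167·36.4850 + 0.6833·6.9050] = 15.6462
Node dd (S = 28.9): V_dd = 1/1.04·[0.3167·6.9050 + 0.6833·0.0000] = 2.1025
Node u (S = 58): V_u = 1/1.04·[0.3167·50.4462 + 0.6833·15.6462] = 25.6405
Node d (S = 34): V_d = 1/1.04·[0.3167·15.6462 + 0.6833·2.1025] = 6.1455
Node 0 (S = 40): V_0 = 1/1.04·[0.3167·25.6405 + 0.6833·6.1455] = 11.8451

$11.85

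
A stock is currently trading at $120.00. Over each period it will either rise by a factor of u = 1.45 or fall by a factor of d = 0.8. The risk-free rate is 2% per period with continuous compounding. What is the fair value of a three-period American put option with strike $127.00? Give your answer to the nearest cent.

Risk-neutral probability p = (e^0.02 − 0.8)/(1.45 − 0.8) = 0.2202/0.6500 = 0.3388
Terminal stock prices: S_uuu = 365.8, S_uud = 201.8, S_udd = 111.4, S_ddd = 61.44
Terminal payoffs (K − S): max(-238.8, 0) = 0, max(-74.84, 0) = 0, max(15.64, 0) = 15.64, max(65.56, 0) = 65.56
Node uu (S = 252.3): continuation = e^(−0.02)·[0.3388·0.0000 + 0.6612·0.0000] = 0.0000; exercise value = 0.0000 ≤ continuation, so V_uu = 0.0000
Node ud (S = 139.2): continuation = e^(−0.02)·[0.3388·0.0000 + 0.6612·15.6400] = 10.1368; exercise value = 0.0000 ≤ continuation, so V_ud = 10.1368
Node dd (S = 76.8): continuation = e^(−0.02)·[0.3388·15.6400 + 0.6612·65.5600] = 47.6852; exercise value = 50.2000 > continuation, so V_dd = 50.2000 (exercise)
Node u (S = 174): continuation = e^(−0.02)·[0.3388·0.0000 + 0.6612·10.1368] = 6.5700; exercise value = 0.0000 ≤ continuation, so V_u = 6.5700
Node d (S = 96): continuation = e^(−0.02)·[0.3388·10.1368 + 0.6612·50.2000] = 35.9025; exercise value = 31.0000 ≤ continuation, so V_d = 35.9025
Node 0 (S = 120): continuation = e^(−0.02)·[0.3388·6.5700 + 0.6612·35.9025] = 25.4513; exercise value = 7.0000 ≤ continuation, so V_0 = 25.4513

$25.45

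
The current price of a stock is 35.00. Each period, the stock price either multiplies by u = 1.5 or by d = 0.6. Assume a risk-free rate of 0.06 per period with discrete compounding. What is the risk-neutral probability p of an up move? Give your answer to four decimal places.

p = 0.5111

Risk-neutral probability p = (1 + 0.06 − 0.6)/(1.5 − 0.6) = 0.4600/0.9000 = 0.5111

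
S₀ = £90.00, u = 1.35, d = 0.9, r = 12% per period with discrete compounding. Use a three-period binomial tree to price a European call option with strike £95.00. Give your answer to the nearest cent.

Risk-neutral probability p = (1 + 0.12 − 0.9)/(1.35 − 0.9) = 0.2200/0.4500 = 0.4889
Terminal stock prices: S_uuu = 221.4, S_uud = 147.6, S_udd = 98.42, S_ddd = 65.61
Terminal payoffs (S − K): max(126.4, 0) = 126.4, max(52.62, 0) = 52.62, max(3.415, 0) = 3.415, max(-29.39, 0) = 0
Node uu (S = 164): V_uu = 1/1.12·[0.4889·126.4338 + 0.5111·52.6225] = 79.2036
Node ud (S = 109.4): V_ud = 1/1.12·[0.4889·52.6225 + 0.5111·3.4150] = 24.5286
Node dd (S = 72.9): V_dd = 1/1.12·[0.4889·3.4150 + 0.5111·0.0000] = 1.4907
Node u (S = 121.5): V_u = 1/1.12·[0.4889·79.2036 + 0.5111·24.5286] = 45.7666
Node d (S = 81): V_d = 1/1.12·[0.4889·24.5286 + 0.5111·1.4907] = 11.3872
Node 0 (S = 90): V_0 = 1/1.12·[0.4889·45.7666 + 0.5111·11.3872] = 25.1740

£25.17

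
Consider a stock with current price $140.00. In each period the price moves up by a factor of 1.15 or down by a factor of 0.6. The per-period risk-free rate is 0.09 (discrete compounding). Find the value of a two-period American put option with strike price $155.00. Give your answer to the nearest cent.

$15.00

Risk-neutral probability p = (1 + 0.09 − 0.6)/(1.15 − 0.6) = 0.4900/0.5500 = 0.8909
Terminal stock prices: S_uu = 185.1, S_ud = 96.6, S_dd = 50.4
Terminal payoffs (K − S): max(-30.15, 0) = 0, max(58.4, 0) = 58.4, max(104.6, 0) = 104.6
Node u (S = 161): continuation = 1/1.09·[0.8909·0.0000 + 0.1091·58.4000] = 5.8449; exercise value = 0.0000 ≤ continuation, so V_u = 5.8449
Node d (S = 84): continuation = 1/1.09·[0.8909·58.4000 + 0.1091·104.6000] = 58.2018; exercise value = 71.0000 > continuation, so V_d = 71.0000 (exercise)
Node 0 (S = 140): continuation = 1/1.09·[0.8909·5.8449 + 0.1091·71.0000] = 11.8832; exercise value = 15.0000 > continuation, so V_0 = 15.0000 (exercise)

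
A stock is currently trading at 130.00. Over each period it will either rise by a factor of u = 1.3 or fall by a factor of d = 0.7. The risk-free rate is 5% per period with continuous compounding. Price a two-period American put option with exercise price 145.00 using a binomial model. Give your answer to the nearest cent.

Risk-neutral probability p = (e^0.05 − 0.7)/(1.3 − 0.7) = 0.3513/0.6000 = 0.5855
Terminal stock prices: S_uu = 219.7, S_ud = 118.3, S_dd = 63.7
Terminal payoffs (K − S): max(-74.7, 0) = 0, max(26.7, 0) = 26.7, max(81.3, 0) = 81.3
Node u (S = 169): continuation = e^(−0.05)·[0.5855·0.0000 + 0.4145·26.7000] = 10.5286; exercise value = 0.0000 ≤ continuation, so V_u = 10.5286
Node d (S = 91): continuation = e^(−0.05)·[0.5855·26.7000 + 0.4145·81.3000] = 46.9283; exercise value = 54.0000 > continuation, so V_d = 54.0000 (exercise)
Node 0 (S = 130): continuation = e^(−0.05)·[0.5855·10.5286 + 0.4145·54.0000] = 27.1572; exercise value = 15.0000 ≤ continuation, so V_0 = 27.1572

27.16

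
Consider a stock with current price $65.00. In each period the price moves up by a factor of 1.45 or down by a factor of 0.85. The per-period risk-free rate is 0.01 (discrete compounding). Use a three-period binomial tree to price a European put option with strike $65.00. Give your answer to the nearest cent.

Risk-neutral probability p = (1 + 0.01 − 0.85)/(1.45 − 0.85) = 0.1600/0.6000 = 0.2667
Terminal stock prices: S_uuu = 198.2, S_uud = 116.2, S_udd = 68.1, S_ddd = 39.92
Terminal payoffs (K − S): max(-133.2, 0) = 0, max(-51.16, 0) = 0, max(-3.096, 0) = 0, max(25.08, 0) = 25.08
Node uu (S = 136.7): V_uu = 1/1.01·[0.2667·0.0000 + 0.7333·0.0000] = 0.0000
Node ud (S = 80.11): V_ud = 1/1.01·[0.2667·0.0000 + 0.7333·0.0000] = 0.0000
Node dd (S = 46.96): V_dd = 1/1.01·[0.2667·0.0000 + 0.7333·25.0819] = 18.2113
Node u (S = 94.25): V_u = 1/1.01·[0.2667·0.0000 + 0.7333·0.0000] = 0.0000
Node d (S = 55.25): V_d = 1/1.01·[0.2667·0.0000 + 0.7333·18.2113] = 13.2227
Node 0 (S = 65): V_0 = 1/1.01·[0.2667·0.0000 + 0.7333·13.2227] = 9.6006

$9.60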